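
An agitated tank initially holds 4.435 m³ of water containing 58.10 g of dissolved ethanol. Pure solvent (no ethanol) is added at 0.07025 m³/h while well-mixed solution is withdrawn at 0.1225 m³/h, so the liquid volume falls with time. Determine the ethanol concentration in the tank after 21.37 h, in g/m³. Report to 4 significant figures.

Total volume: dV/dt = Q_in − Q_out = -0.0522500 m³/h, so V(t) = 4.435 − 0.0522500 t and V(21.37) = 3.31842 m³.
No ethanol enters, so dm/dt = −Q_out · (m/V).
Separate: dm/m = −Q_out dt/V(t) ⇒ ln(m/m₀) = −(Q_out/(Q_in−Q_out)) ln(V/V₀).
m = m₀ (V₀/V)^(Q_out/(Q_in−Q_out)) = 58.10 × (4.435/3.31842)^(-2.34450) = 29.4345 g.
C = m/V = 29.4345/3.31842 = 8.87005 g/m³.

8.870 g/m³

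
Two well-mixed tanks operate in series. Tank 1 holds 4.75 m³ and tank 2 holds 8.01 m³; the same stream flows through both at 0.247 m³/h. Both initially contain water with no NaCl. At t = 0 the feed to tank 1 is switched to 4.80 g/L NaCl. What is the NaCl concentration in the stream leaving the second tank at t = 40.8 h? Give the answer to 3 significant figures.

2.29 g/L

Species balance on tank i: dCᵢ/dt = (Cᵢ₋₁ − Cᵢ)/τᵢ with τᵢ = Vᵢ/Q.
τ₁ = 4.75/0.247 = 19.231 h; τ₂ = 8.01/0.247 = 32.429 h.
Tank 1: C₁ = C_in(1 − e^(−t/τ₁)). Tank 2 (τ₁ ≠ τ₂): C₂ = C_in[1 − (τ₁ e^(−t/τ₁) − τ₂ e^(−t/τ₂))/(τ₁ − τ₂)].
At t = 40.8: e^(−t/τ₁) = 0.11984, e^(−t/τ₂) = 0.28419.
C₂ = 4.80·[1 − (19.231·0.11984 − 32.429·0.28419)/(-13.198)] = 4.80·0.47635 = 2.2865 g/L.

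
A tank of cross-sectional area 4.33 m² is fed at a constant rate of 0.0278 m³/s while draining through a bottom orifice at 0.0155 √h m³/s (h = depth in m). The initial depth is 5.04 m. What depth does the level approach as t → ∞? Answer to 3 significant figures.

Level balance: A dh/dt = 0.0278 − 0.0155 √h. Setting dh/dt = 0:
Q_in = 0.0155 √h_ss ⇒ √h_ss = 0.0278/0.0155 = 1.7935.
h_ss = 1.7935² = 3.2168 m. (Since h₀ = 5.04 m > h_ss, the level will fall toward this value.)

3.22 m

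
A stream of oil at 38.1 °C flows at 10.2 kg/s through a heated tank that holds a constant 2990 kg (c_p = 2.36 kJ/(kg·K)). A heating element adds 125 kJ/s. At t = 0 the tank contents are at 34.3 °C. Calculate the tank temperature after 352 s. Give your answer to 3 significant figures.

M c_p dT/dt = ṁ c_p (T_in − T) + Q̇.
Rearrange: dT/dt = (T_ss − T)/τ with τ = M/ṁ = 293.14 s and T_ss = T_in + Q̇/(ṁ c_p) = 43.293 °C.
T approaches T_ss exponentially: T(t) = T_ss + (T₀ − T_ss) e^(−t/τ).
T(352) = 43.293 + (-8.9928)·e^(−352/293.14) = 43.293 + (-8.9928)·0.30095 = 40.586 °C.

40.6 °C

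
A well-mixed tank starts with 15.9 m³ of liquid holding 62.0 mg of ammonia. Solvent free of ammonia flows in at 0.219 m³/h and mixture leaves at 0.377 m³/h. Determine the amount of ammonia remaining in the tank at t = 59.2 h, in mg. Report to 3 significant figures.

7.46 mg

Let m(t) be the amount of ammonia. Volume: V(t) = V₀ + (Q_in − Q_out) t = 15.9 − 0.15800 t; V(59.2) = 6.5464 m³.
Species balance (pure solvent in): dm/dt = −Q_out · m/V(t).
dm/m = −Q_out dt/(V₀ − 0.15800 t); integrating gives ln(m/m₀) = −(Q_out/(Q_in−Q_out)) ln(V/V₀).
m = m₀ (V₀/V)^(Q_out/(Q_in−Q_out)) = 62.0 × (15.9/6.5464)^(-2.3861) = 7.4612 mg.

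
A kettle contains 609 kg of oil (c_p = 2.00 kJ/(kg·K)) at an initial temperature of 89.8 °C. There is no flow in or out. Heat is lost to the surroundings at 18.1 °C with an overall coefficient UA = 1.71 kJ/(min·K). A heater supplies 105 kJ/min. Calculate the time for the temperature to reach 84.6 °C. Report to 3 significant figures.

501 min

M c_p dT/dt = −UA(T − T_amb) + Q̇.
τ = M c_p/UA = 712.28 min; T_ss = T_amb + Q̇/UA = 18.1 + 105/1.71 = 79.504 °C.
T(t) = T_ss + (T₀ − T_ss)e^(−t/τ); set T = 84.6:
t = −τ ln[(T − T_ss)/(T₀ − T_ss)] = −712.28 · ln(0.49497) = 500.91 min.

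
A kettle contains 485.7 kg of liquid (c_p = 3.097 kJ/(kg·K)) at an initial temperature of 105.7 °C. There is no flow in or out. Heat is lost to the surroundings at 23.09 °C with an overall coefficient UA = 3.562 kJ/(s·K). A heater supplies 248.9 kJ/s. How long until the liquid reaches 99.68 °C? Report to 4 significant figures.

270.3 s

M c_p dT/dt = −UA(T − T_amb) + Q̇.
τ = M c_p/UA = 422.294 s; T_ss = T_amb + Q̇/UA = 23.09 + 248.9/3.562 = 92.9665 °C.
T(t) = T_ss + (T₀ − T_ss)e^(−t/τ); set T = 99.68:
t = −τ ln[(T − T_ss)/(T₀ − T_ss)] = −422.294 · ln(0.527232) = 270.317 s.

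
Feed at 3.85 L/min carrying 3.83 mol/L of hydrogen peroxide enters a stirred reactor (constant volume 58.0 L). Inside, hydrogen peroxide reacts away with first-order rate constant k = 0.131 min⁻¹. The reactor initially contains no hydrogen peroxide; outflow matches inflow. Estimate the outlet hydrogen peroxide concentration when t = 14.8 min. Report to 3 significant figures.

Accumulation = in − out − consumed: V dC/dt = Q C_in − Q C − k V C.
dC/dt = (Q/V) C_in − (Q/V + k) C; effective rate a = Q/V + k = 0.066379 + 0.131 = 0.19738 min⁻¹.
C_ss = Q C_in/(Q + kV) = 1.2880 mol/L; C(t) = C_ss + (C₀ − C_ss) e^(−a t).
C(14.8) = 1.2880 + (-1.2880)·e^(−0.19738·14.8) = 1.2880 + (-1.2880)·0.053868 = 1.2187 mol/L.

1.22 mol/L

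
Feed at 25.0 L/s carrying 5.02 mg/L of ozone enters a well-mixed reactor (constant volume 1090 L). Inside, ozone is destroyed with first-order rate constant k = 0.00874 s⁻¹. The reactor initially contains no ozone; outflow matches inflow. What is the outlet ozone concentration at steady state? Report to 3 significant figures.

Accumulation = in − out − consumed: V dC/dt = Q C_in − Q C − k V C.
At steady state: 0 = Q C_in − (Q + kV) C_ss, so C_ss = Q C_in/(Q + kV).
C_ss = 25.0·5.02/(25.0 + 0.00874·1090) = 125.50/34.527 = 3.6349 mg/L.

3.63 mg/L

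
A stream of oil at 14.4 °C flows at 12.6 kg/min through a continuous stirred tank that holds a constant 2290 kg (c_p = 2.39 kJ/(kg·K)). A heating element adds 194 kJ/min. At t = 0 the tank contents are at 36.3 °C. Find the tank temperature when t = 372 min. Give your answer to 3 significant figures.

22.8 °C

M c_p dT/dt = ṁ c_p (T_in − T) + Q̇.
τ = M/ṁ = 181.75 min; T_ss = T_in + Q̇/(ṁ c_p) = 14.4 + 194/(12.6·2.39) = 20.842 °C.
Integrating: T(t) = T_ss + (T₀ − T_ss) e^(−t/τ).
T(372) = 20.842 + (15.458)·e^(−372/181.75) = 20.842 + (15.458)·0.12915 = 22.839 °C.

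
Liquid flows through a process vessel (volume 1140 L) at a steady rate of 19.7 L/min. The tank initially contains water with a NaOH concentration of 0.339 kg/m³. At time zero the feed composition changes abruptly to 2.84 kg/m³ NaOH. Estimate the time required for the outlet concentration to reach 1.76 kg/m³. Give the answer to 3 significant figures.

48.6 min

Species balance: V dC/dt = Q(C_in − C) ⇒ τ = V/Q = 57.868 min.
C(t) = C_in + (C₀ − C_in) e^(−t/τ). Set C = 1.76 and solve for t:
e^(−t/τ) = (C − C_in)/(C₀ − C_in) = (1.76 − 2.84)/(0.339 − 2.84) = 0.43183
t = −τ ln(…) = 57.868 × 0.83973 = 48.593 min.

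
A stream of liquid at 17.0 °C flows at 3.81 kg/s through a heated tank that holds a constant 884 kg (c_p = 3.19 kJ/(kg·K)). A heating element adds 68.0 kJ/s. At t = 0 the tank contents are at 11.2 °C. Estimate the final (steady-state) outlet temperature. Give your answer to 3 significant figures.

22.6 °C

M c_p dT/dt = ṁ c_p (T_in − T) + Q̇.
At steady state dT/dt = 0 ⇒ T_ss = T_in + Q̇/(ṁ c_p) = 17.0 + 68.0/(3.81·3.19) = 22.595 °C.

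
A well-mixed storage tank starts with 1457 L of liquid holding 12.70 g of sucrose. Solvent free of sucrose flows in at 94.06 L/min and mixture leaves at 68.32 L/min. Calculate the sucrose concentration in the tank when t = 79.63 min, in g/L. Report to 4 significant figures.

0.0003520 g/L

Let m(t) be the amount of sucrose. Volume: V(t) = V₀ + (Q_in − Q_out) t = 1457 + 25.7400 t; V(79.63) = 3506.68 L.
No sucrose enters, so dm/dt = −Q_out · (m/V).
Separate: dm/m = −Q_out dt/V(t) ⇒ ln(m/m₀) = −(Q_out/(Q_in−Q_out)) ln(V/V₀).
m = m₀ (V₀/V)^(Q_out/(Q_in−Q_out)) = 12.70 × (1457/3506.68)^(2.65423) = 1.23419 g.
C = m/V = 1.23419/3506.68 = 0.000351955 g/L.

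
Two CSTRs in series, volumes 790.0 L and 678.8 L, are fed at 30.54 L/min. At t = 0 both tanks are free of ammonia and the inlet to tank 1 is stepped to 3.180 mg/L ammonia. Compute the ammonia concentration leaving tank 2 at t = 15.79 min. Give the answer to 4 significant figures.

0.4496 mg/L

Species balance on tank i: dCᵢ/dt = (Cᵢ₋₁ − Cᵢ)/τᵢ with τᵢ = Vᵢ/Q.
τ₁ = 790.0/30.54 = 25.8677 min; τ₂ = 678.8/30.54 = 22.2266 min.
Solving the cascade with C₁(0)=C₂(0)=0 gives C₂(t) = C_in[1 − (τ₁ e^(−t/τ₁) − τ₂ e^(−t/τ₂))/(τ₁ − τ₂)].
At t = 15.79: e^(−t/τ₁) = 0.543126, e^(−t/τ₂) = 0.491442.
C₂ = 3.180·[1 − (25.8677·0.543126 − 22.2266·0.491442)/(3.64113)] = 3.180·0.141379 = 0.449586 mg/L.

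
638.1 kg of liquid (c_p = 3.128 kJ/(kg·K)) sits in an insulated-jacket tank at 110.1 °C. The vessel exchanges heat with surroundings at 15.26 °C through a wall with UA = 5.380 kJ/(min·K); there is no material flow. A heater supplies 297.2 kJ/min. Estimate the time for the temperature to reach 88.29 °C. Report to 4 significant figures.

Lumped-capacitance energy balance: M c_p dT/dt = UA(T_amb − T) + Q̇.
τ = M c_p/UA = 370.999 min; T_ss = T_amb + Q̇/UA = 15.26 + 297.2/5.380 = 70.5016 °C.
T(t) = T_ss + (T₀ − T_ss)e^(−t/τ); set T = 88.29:
t = −τ ln[(T − T_ss)/(T₀ − T_ss)] = −370.999 · ln(0.449220) = 296.890 min.

296.9 min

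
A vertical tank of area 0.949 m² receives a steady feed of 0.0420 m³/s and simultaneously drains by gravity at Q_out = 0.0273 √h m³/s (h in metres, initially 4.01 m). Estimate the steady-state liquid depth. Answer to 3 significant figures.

2.37 m

A dh/dt = Q_in − 0.0273 √h. Steady state requires inflow = outflow:
Q_in = 0.0273 √h_ss ⇒ √h_ss = 0.0420/0.0273 = 1.5385.
h_ss = 1.5385² = 2.3669 m. (Since h₀ = 4.01 m > h_ss, the level will fall toward this value.)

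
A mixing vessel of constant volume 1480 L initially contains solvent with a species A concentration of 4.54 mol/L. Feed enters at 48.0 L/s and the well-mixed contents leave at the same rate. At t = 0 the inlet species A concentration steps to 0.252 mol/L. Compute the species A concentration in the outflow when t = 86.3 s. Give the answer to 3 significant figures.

Unsteady species balance (constant V, well mixed): V dC/dt = Q(C_in − C).
Time constant τ = V/Q = 1480/48.0 = 30.833 s.
C approaches C_in exponentially: C(t) = C_in + (C₀ − C_in) e^(−t/τ).
C(86.3) = 0.252 + (4.54 − 0.252)·e^(−86.3/30.833) = 0.252 + (4.2880)·0.060876 = 0.51304 mol/L.

0.513 mol/L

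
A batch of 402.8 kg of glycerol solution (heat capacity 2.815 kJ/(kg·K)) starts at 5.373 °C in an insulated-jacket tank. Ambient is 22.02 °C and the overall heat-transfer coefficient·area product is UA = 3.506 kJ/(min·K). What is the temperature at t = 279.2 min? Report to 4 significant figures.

15.00 °C

Unsteady energy balance on the tank contents: M c_p dT/dt = −UA(T − T_amb).
dT/dt = (T_ss − T)/τ with T_ss = T_amb = 22.0200 °C, τ = M c_p/UA = 402.8·2.815/3.506 = 323.412 min.
T approaches T_ss exponentially: T(t) = T_ss + (T₀ − T_ss) e^(−t/τ).
T(279.2) = 22.0200 + (-16.6470)·0.421770 = 14.9988 °C.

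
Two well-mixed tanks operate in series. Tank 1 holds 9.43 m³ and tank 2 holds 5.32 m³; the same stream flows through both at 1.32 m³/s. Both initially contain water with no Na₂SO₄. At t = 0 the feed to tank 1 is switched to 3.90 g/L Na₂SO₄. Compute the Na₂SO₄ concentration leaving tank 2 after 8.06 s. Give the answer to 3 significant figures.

1.69 g/L

Species balance on tank i: dCᵢ/dt = (Cᵢ₋₁ − Cᵢ)/τᵢ with τᵢ = Vᵢ/Q.
τ₁ = 9.43/1.32 = 7.1439 s; τ₂ = 5.32/1.32 = 4.0303 s.
Tank 1: C₁ = C_in(1 − e^(−t/τ₁)). Tank 2 (τ₁ ≠ τ₂): C₂ = C_in[1 − (τ₁ e^(−t/τ₁) − τ₂ e^(−t/τ₂))/(τ₁ − τ₂)].
At t = 8.06: e^(−t/τ₁) = 0.32361, e^(−t/τ₂) = 0.13536.
C₂ = 3.90·[1 − (7.1439·0.32361 − 4.0303·0.13536)/(3.1136)] = 3.90·0.43272 = 1.6876 g/L.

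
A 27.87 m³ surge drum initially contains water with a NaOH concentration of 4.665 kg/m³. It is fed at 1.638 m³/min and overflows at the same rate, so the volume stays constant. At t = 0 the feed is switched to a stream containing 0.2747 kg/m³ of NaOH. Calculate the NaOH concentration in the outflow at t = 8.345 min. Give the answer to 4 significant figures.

Unsteady species balance (constant V, well mixed): V dC/dt = Q(C_in − C).
So dC/dt = (C_in − C)/τ with τ = V/Q = 27.87/1.638 = 17.0147 min.
This is linear first-order; C(t) = C_in + (C₀ − C_in) e^(−t/τ).
C(8.345) = 0.2747 + (4.665 − 0.2747)·e^(−8.345/17.0147) = 0.2747 + (4.39030)·0.612345 = 2.96308 kg/m³.

2.963 kg/m³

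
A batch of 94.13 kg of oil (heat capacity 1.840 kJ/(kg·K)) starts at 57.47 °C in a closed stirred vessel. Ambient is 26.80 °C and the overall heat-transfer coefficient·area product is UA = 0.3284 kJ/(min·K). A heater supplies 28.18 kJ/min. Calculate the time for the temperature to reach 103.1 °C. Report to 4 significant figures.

M c_p dT/dt = −UA(T − T_amb) + Q̇.
τ = M c_p/UA = 527.403 min; T_ss = T_amb + Q̇/UA = 26.80 + 28.18/0.3284 = 112.610 °C.
T(t) = T_ss + (T₀ − T_ss)e^(−t/τ); set T = 103.1:
t = −τ ln[(T − T_ss)/(T₀ − T_ss)] = −527.403 · ln(0.172470) = 926.928 min.

926.9 min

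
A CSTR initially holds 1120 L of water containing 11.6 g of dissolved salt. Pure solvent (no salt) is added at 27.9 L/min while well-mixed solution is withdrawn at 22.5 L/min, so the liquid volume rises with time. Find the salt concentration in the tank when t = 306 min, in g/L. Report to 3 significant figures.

9.58e-05 g/L

Let m(t) be the amount of salt. Volume: V(t) = V₀ + (Q_in − Q_out) t = 1120 + 5.4000 t; V(306) = 2772.4 L.
Solute balance: dm/dt = 0 − Q_out C = −Q_out m/V(t).
Separate: dm/m = −Q_out dt/V(t) ⇒ ln(m/m₀) = −(Q_out/(Q_in−Q_out)) ln(V/V₀).
m = m₀ (V₀/V)^(Q_out/(Q_in−Q_out)) = 11.6 × (1120/2772.4)^(4.1667) = 0.26564 g.
C = m/V = 0.26564/2772.4 = 9.5817e-05 g/L.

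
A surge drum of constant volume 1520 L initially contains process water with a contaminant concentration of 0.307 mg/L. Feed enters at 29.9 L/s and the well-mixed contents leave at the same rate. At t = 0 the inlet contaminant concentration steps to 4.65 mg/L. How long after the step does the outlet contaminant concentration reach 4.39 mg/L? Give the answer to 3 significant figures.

Species balance: V dC/dt = Q(C_in − C) ⇒ τ = V/Q = 50.836 s.
C(t) = C_in + (C₀ − C_in) e^(−t/τ). Set C = 4.39 and solve for t:
e^(−t/τ) = (C − C_in)/(C₀ − C_in) = (4.39 − 4.65)/(0.307 − 4.65) = 0.059866
t = −τ ln(…) = 50.836 × 2.8156 = 143.14 s.

143 s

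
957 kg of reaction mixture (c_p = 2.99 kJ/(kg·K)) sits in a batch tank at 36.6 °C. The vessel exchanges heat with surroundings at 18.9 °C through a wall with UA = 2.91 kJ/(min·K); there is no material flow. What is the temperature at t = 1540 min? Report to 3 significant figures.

M c_p dT/dt = −UA(T − T_amb).
dT/dt = (T_ss − T)/τ with T_ss = T_amb = 18.900 °C, τ = M c_p/UA = 957·2.99/2.91 = 983.31 min.
Solution: T(t) = T_ss + (T₀ − T_ss) e^(−t/τ).
T(1540) = 18.900 + (17.700)·0.20885 = 22.597 °C.

22.6 °C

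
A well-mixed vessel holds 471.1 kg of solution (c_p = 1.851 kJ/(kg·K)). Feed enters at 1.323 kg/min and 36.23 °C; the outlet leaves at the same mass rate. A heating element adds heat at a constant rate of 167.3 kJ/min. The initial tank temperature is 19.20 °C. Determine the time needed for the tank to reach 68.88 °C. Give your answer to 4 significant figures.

Unsteady energy balance on the tank contents: M c_p dT/dt = ṁ c_p (T_in − T) + 167.3.
τ = M/ṁ = 356.085 min; T_ss = T_in + Q̇/(ṁ c_p) = 104.547 °C.
T(t) = T_ss + (T₀ − T_ss) e^(−t/τ). Set T = 68.88:
e^(−t/τ) = (68.88 − 104.547)/(19.20 − 104.547) = 0.417907
t = −356.085 · ln(0.417907) = 310.683 min.

310.7 min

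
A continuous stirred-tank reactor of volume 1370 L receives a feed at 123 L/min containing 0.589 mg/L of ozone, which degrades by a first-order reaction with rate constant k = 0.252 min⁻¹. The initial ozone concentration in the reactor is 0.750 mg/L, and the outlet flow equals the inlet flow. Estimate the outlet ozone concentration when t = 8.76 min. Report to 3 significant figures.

0.185 mg/L

Accumulation = in − out − consumed: V dC/dt = Q C_in − Q C − k V C.
This is linear with rate a = Q/V + k = 0.34178 min⁻¹.
C_ss = Q C_in/(Q + kV) = 0.15472 mg/L; C(t) = C_ss + (C₀ − C_ss) e^(−a t).
C(8.76) = 0.15472 + (0.59528)·e^(−0.34178·8.76) = 0.15472 + (0.59528)·0.050087 = 0.18454 mg/L.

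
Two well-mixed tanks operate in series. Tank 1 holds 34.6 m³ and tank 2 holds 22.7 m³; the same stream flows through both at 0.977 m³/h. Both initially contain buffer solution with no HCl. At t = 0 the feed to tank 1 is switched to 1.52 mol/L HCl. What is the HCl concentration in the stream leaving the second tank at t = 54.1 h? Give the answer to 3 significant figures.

0.843 mol/L

Each tank obeys Vᵢ dCᵢ/dt = Q(Cᵢ₋₁ − Cᵢ), so τᵢ = Vᵢ/Q.
τ₁ = 34.6/0.977 = 35.415 h; τ₂ = 22.7/0.977 = 23.234 h.
Solving the cascade with C₁(0)=C₂(0)=0 gives C₂(t) = C_in[1 − (τ₁ e^(−t/τ₁) − τ₂ e^(−t/τ₂))/(τ₁ − τ₂)].
At t = 54.1: e^(−t/τ₁) = 0.21705, e^(−t/τ₂) = 0.097447.
C₂ = 1.52·[1 − (35.415·0.21705 − 23.234·0.097447)/(12.180)] = 1.52·0.55480 = 0.84329 mol/L.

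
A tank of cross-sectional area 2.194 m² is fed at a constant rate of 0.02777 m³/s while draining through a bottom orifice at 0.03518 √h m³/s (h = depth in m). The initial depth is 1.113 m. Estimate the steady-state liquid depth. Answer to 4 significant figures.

Unsteady balance on liquid volume: A dh/dt = Q_in − 0.03518 √h. At steady state dh/dt = 0:
Q_in = 0.03518 √h_ss ⇒ √h_ss = 0.02777/0.03518 = 0.789369.
h_ss = 0.789369² = 0.623103 m. (Since h₀ = 1.113 m > h_ss, the level will fall toward this value.)

0.6231 m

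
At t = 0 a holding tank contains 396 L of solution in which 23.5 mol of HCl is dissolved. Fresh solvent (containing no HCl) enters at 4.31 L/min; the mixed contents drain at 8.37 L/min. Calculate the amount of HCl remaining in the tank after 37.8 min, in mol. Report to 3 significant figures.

Let m(t) be the amount of HCl. Volume: V(t) = V₀ + (Q_in − Q_out) t = 396 − 4.0600 t; V(37.8) = 242.53 L.
No HCl enters, so dm/dt = −Q_out · (m/V).
Separate: dm/m = −Q_out dt/V(t) ⇒ ln(m/m₀) = −(Q_out/(Q_in−Q_out)) ln(V/V₀).
m = m₀ (V₀/V)^(Q_out/(Q_in−Q_out)) = 23.5 × (396/242.53)^(-2.0616) = 8.5527 mol.

8.55 mol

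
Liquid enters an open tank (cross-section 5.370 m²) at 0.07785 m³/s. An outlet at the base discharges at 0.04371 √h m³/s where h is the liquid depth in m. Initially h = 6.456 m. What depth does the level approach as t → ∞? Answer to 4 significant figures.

Level balance: A dh/dt = 0.07785 − 0.04371 √h. Setting dh/dt = 0:
Q_in = 0.04371 √h_ss ⇒ √h_ss = 0.07785/0.04371 = 1.78106.
h_ss = 1.78106² = 3.17216 m. (Since h₀ = 6.456 m > h_ss, the level will fall toward this value.)

3.172 m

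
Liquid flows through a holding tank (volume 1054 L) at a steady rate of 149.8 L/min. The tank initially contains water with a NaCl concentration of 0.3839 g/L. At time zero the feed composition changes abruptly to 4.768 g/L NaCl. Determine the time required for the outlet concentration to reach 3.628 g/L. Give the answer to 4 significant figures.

Species balance: V dC/dt = Q(C_in − C) ⇒ τ = V/Q = 7.03605 min.
C(t) = C_in + (C₀ − C_in) e^(−t/τ). Set C = 3.628 and solve for t:
e^(−t/τ) = (C − C_in)/(C₀ − C_in) = (3.628 − 4.768)/(0.3839 − 4.768) = 0.260031
t = −τ ln(…) = 7.03605 × 1.34696 = 9.47725 min.

9.477 min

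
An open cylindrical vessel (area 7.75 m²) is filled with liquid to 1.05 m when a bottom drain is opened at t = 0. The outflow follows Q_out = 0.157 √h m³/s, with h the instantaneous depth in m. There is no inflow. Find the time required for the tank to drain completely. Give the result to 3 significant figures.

Volume balance on the tank: A dh/dt = −0.157 √h.
Separate and integrate: 2(√h − √h₀) = −(0.157/A) t.
Tank is empty when √h = 0: t_empty = 2A√h₀/0.157.
t_empty = 2·7.75·√1.05/0.157 = 15.500·1.0247/0.157 = 101.16 s.

101 s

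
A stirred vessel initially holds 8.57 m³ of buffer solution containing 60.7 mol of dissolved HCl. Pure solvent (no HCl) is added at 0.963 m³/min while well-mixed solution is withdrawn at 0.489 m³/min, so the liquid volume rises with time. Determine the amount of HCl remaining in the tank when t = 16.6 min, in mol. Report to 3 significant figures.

31.0 mol

Let m(t) be the amount of HCl. Volume: V(t) = V₀ + (Q_in − Q_out) t = 8.57 + 0.47400 t; V(16.6) = 16.438 m³.
Solute balance: dm/dt = 0 − Q_out C = −Q_out m/V(t).
Separate: dm/m = −Q_out dt/V(t) ⇒ ln(m/m₀) = −(Q_out/(Q_in−Q_out)) ln(V/V₀).
m = m₀ (V₀/V)^(Q_out/(Q_in−Q_out)) = 60.7 × (8.57/16.438)^(1.0316) = 31.000 mol.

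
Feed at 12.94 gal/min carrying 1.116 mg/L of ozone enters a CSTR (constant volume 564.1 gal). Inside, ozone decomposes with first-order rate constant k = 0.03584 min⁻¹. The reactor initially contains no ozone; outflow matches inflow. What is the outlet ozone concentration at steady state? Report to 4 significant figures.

0.4355 mg/L

Accumulation = in − out − consumed: V dC/dt = Q C_in − Q C − k V C.
At steady state: 0 = Q C_in − (Q + kV) C_ss, so C_ss = Q C_in/(Q + kV).
C_ss = 12.94·1.116/(12.94 + 0.03584·564.1) = 14.4410/33.1573 = 0.435531 mg/L.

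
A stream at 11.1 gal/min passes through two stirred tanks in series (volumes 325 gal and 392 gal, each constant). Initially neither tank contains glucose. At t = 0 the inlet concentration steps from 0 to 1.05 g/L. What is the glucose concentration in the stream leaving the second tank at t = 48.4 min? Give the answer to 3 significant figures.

Species balance on tank i: dCᵢ/dt = (Cᵢ₋₁ − Cᵢ)/τᵢ with τᵢ = Vᵢ/Q.
τ₁ = 325/11.1 = 29.279 min; τ₂ = 392/11.1 = 35.315 min.
Solving the cascade with C₁(0)=C₂(0)=0 gives C₂(t) = C_in[1 − (τ₁ e^(−t/τ₁) − τ₂ e^(−t/τ₂))/(τ₁ − τ₂)].
At t = 48.4: e^(−t/τ₁) = 0.19147, e^(−t/τ₂) = 0.25398.
C₂ = 1.05·[1 − (29.279·0.19147 − 35.315·0.25398)/(-6.0360)] = 1.05·0.44279 = 0.46493 g/L.

0.465 g/L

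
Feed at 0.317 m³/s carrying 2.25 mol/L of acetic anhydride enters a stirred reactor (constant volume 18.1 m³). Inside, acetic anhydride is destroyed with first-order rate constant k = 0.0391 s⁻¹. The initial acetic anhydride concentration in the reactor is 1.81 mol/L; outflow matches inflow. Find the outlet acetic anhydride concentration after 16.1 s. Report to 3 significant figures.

1.14 mol/L

V dC/dt = Q(C_in − C) − k V C.
dC/dt = (Q/V) C_in − (Q/V + k) C; effective rate a = Q/V + k = 0.017514 + 0.0391 = 0.056614 s⁻¹.
C_ss = Q C_in/(Q + kV) = 0.69605 mol/L; C(t) = C_ss + (C₀ − C_ss) e^(−a t).
C(16.1) = 0.69605 + (1.1139)·e^(−0.056614·16.1) = 0.69605 + (1.1139)·0.40193 = 1.1438 mol/L.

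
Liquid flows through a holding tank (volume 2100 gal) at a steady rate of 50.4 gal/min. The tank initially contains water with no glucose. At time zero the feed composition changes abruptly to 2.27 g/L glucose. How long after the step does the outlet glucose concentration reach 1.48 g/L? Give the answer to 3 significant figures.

44.0 min

Species balance on the tank: V dC/dt = Q(C_in − C), so τ = V/Q = 41.667 min.
C(t) = C_in + (C₀ − C_in) e^(−t/τ). Set C = 1.48 and solve for t:
e^(−t/τ) = (C − C_in)/(C₀ − C_in) = (1.48 − 2.27)/(0 − 2.27) = 0.34802
t = −τ ln(…) = 41.667 × 1.0555 = 43.979 min.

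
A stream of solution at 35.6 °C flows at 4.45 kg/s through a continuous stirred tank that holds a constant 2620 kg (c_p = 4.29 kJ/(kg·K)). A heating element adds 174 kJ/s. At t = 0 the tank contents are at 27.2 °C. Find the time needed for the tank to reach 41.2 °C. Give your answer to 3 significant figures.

946 s

M c_p dT/dt = ṁ c_p (T_in − T) + Q̇.
τ = M/ṁ = 588.76 s; T_ss = T_in + Q̇/(ṁ c_p) = 44.714 °C.
T(t) = T_ss + (T₀ − T_ss) e^(−t/τ). Set T = 41.2:
e^(−t/τ) = (41.2 − 44.714)/(27.2 − 44.714) = 0.20066
t = −588.76 · ln(0.20066) = 945.64 s.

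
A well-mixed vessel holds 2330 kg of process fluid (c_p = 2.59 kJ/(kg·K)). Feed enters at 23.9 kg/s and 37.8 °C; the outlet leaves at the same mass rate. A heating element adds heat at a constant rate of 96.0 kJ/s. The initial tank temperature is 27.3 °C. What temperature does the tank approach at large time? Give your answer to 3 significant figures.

Unsteady energy balance on the tank contents: M c_p dT/dt = ṁ c_p (T_in − T) + 96.0.
At steady state dT/dt = 0 ⇒ T_ss = T_in + Q̇/(ṁ c_p) = 37.8 + 96.0/(23.9·2.59) = 39.351 °C.

39.4 °C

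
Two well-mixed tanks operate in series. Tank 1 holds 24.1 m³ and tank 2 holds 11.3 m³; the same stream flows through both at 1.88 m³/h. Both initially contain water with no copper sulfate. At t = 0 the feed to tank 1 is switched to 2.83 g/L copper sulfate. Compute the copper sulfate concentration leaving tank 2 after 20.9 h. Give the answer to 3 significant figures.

1.86 g/L

Each tank obeys Vᵢ dCᵢ/dt = Q(Cᵢ₋₁ − Cᵢ), so τᵢ = Vᵢ/Q.
τ₁ = 24.1/1.88 = 12.819 h; τ₂ = 11.3/1.88 = 6.0106 h.
Solving the cascade with C₁(0)=C₂(0)=0 gives C₂(t) = C_in[1 − (τ₁ e^(−t/τ₁) − τ₂ e^(−t/τ₂))/(τ₁ − τ₂)].
At t = 20.9: e^(−t/τ₁) = 0.19586, e^(−t/τ₂) = 0.030895.
C₂ = 2.83·[1 − (12.819·0.19586 − 6.0106·0.030895)/(6.8085)] = 2.83·0.65851 = 1.8636 g/L.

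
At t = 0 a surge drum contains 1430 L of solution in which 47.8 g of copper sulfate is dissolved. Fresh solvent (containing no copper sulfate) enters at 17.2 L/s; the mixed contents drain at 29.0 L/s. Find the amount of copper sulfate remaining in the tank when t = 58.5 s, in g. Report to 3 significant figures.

9.46 g

Let m(t) be the amount of copper sulfate. Volume: V(t) = V₀ + (Q_in − Q_out) t = 1430 − 11.800 t; V(58.5) = 739.70 L.
Species balance (pure solvent in): dm/dt = −Q_out · m/V(t).
dm/m = −Q_out dt/(V₀ − 11.800 t); integrating gives ln(m/m₀) = −(Q_out/(Q_in−Q_out)) ln(V/V₀).
m = m₀ (V₀/V)^(Q_out/(Q_in−Q_out)) = 47.8 × (1430/739.70)^(-2.4576) = 9.4593 g.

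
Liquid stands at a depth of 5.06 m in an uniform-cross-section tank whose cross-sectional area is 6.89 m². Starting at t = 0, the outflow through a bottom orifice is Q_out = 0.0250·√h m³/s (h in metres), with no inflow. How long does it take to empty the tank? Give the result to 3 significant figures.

Volume balance on the tank: A dh/dt = −0.0250 √h.
This is separable: 2 d(√h)/dt = −0.0250/A, so √h = √h₀ − (0.0250/(2A)) t.
Tank is empty when √h = 0: t_empty = 2A√h₀/0.0250.
t_empty = 2·6.89·√5.06/0.0250 = 13.780·2.2494/0.0250 = 1239.9 s.

1240 s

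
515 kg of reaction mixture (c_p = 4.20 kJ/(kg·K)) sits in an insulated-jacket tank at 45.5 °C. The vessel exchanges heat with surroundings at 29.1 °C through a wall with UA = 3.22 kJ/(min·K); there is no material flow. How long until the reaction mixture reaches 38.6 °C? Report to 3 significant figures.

367 min

Lumped-capacitance energy balance: M c_p dT/dt = UA(T_amb − T).
τ = M c_p/UA = 671.74 min; T_ss = T_amb = 29.100 °C.
T(t) = T_ss + (T₀ − T_ss)e^(−t/τ); set T = 38.6:
t = −τ ln[(T − T_ss)/(T₀ − T_ss)] = −671.74 · ln(0.57927) = 366.76 min.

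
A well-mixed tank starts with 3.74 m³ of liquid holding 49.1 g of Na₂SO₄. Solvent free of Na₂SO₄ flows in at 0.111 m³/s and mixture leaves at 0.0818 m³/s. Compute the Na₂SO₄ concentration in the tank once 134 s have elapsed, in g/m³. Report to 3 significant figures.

0.863 g/m³

Let m(t) be the amount of Na₂SO₄. Volume: V(t) = V₀ + (Q_in − Q_out) t = 3.74 + 0.029200 t; V(134) = 7.6528 m³.
Species balance (pure solvent in): dm/dt = −Q_out · m/V(t).
Separate: dm/m = −Q_out dt/V(t) ⇒ ln(m/m₀) = −(Q_out/(Q_in−Q_out)) ln(V/V₀).
m = m₀ (V₀/V)^(Q_out/(Q_in−Q_out)) = 49.1 × (3.74/7.6528)^(2.8014) = 6.6069 g.
C = m/V = 6.6069/7.6528 = 0.86333 g/m³.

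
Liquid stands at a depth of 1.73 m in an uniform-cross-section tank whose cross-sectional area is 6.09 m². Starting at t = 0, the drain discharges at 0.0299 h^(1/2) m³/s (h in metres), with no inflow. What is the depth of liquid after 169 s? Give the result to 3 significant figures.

Accumulation of liquid (constant cross-section A): A dh/dt = −0.0299 √h.
This is separable: 2 d(√h)/dt = −0.0299/A, so √h = √h₀ − (0.0299/(2A)) t.
√h = √1.73 − 0.0299·169/(2·6.09) = 1.3153 − 0.41487 = 0.90043.
h = 0.90043² = 0.81077 m.

0.811 m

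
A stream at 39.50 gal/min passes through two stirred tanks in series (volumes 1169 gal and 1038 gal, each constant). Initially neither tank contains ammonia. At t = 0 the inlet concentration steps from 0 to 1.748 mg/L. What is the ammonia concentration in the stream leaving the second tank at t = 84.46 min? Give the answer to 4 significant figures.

1.406 mg/L

Each tank obeys Vᵢ dCᵢ/dt = Q(Cᵢ₋₁ − Cᵢ), so τᵢ = Vᵢ/Q.
τ₁ = 1169/39.50 = 29.5949 min; τ₂ = 1038/39.50 = 26.2785 min.
Solving the cascade with C₁(0)=C₂(0)=0 gives C₂(t) = C_in[1 − (τ₁ e^(−t/τ₁) − τ₂ e^(−t/τ₂))/(τ₁ − τ₂)].
At t = 84.46: e^(−t/τ₁) = 0.0576211, e^(−t/τ₂) = 0.0401940.
C₂ = 1.748·[1 − (29.5949·0.0576211 − 26.2785·0.0401940)/(3.31646)] = 1.748·0.804293 = 1.40590 mg/L.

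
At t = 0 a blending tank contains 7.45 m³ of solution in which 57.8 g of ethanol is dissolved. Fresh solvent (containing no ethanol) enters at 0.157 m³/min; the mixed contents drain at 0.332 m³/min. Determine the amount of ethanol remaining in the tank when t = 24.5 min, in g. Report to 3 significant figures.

11.4 g

Let m(t) be the amount of ethanol. Volume: V(t) = V₀ + (Q_in − Q_out) t = 7.45 − 0.17500 t; V(24.5) = 3.1625 m³.
Solute balance: dm/dt = 0 − Q_out C = −Q_out m/V(t).
Separate: dm/m = −Q_out dt/V(t) ⇒ ln(m/m₀) = −(Q_out/(Q_in−Q_out)) ln(V/V₀).
m = m₀ (V₀/V)^(Q_out/(Q_in−Q_out)) = 57.8 × (7.45/3.1625)^(-1.8971) = 11.375 g.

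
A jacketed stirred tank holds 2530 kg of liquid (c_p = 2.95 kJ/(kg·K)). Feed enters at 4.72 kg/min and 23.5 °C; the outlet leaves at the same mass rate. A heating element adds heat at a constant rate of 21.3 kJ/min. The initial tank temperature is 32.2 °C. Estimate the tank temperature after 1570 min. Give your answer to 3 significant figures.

First-law balance (no shaft work): M c_p dT/dt = ṁ c_p (T_in − T) + 21.3.
Rearrange: dT/dt = (T_ss − T)/τ with τ = M/ṁ = 536.02 min and T_ss = T_in + Q̇/(ṁ c_p) = 25.030 °C.
Solution: T(t) = T_ss + (T₀ − T_ss) e^(−t/τ).
T(1570) = 25.030 + (7.1703)·e^(−1570/536.02) = 25.030 + (7.1703)·0.053450 = 25.413 °C.

25.4 °C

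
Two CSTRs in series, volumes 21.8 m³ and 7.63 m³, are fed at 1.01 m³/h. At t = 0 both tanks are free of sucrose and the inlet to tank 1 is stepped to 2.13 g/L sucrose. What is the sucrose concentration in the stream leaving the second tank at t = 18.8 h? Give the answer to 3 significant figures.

Each tank obeys Vᵢ dCᵢ/dt = Q(Cᵢ₋₁ − Cᵢ), so τᵢ = Vᵢ/Q.
τ₁ = 21.8/1.01 = 21.584 h; τ₂ = 7.63/1.01 = 7.5545 h.
Solving the cascade with C₁(0)=C₂(0)=0 gives C₂(t) = C_in[1 − (τ₁ e^(−t/τ₁) − τ₂ e^(−t/τ₂))/(τ₁ − τ₂)].
At t = 18.8: e^(−t/τ₁) = 0.41853, e^(−t/τ₂) = 0.083026.
C₂ = 2.13·[1 − (21.584·0.41853 − 7.5545·0.083026)/(14.030)] = 2.13·0.40082 = 0.85374 g/L.

0.854 g/L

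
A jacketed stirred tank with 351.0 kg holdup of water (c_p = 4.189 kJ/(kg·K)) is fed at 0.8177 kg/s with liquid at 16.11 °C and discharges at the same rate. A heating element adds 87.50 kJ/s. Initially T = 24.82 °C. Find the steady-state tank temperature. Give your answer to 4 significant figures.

M c_p dT/dt = ṁ c_p (T_in − T) + Q̇.
At steady state dT/dt = 0 ⇒ T_ss = T_in + Q̇/(ṁ c_p) = 16.11 + 87.50/(0.8177·4.189) = 41.6549 °C.

41.65 °C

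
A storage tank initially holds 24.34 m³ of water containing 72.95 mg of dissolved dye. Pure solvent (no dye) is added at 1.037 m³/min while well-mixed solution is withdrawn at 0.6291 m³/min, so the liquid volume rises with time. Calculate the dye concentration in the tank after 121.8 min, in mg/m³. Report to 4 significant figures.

0.1773 mg/m³

Total volume: dV/dt = Q_in − Q_out = 0.407900 m³/min, so V(t) = 24.34 + 0.407900 t and V(121.8) = 74.0222 m³.
Solute balance: dm/dt = 0 − Q_out C = −Q_out m/V(t).
Separate: dm/m = −Q_out dt/V(t) ⇒ ln(m/m₀) = −(Q_out/(Q_in−Q_out)) ln(V/V₀).
m = m₀ (V₀/V)^(Q_out/(Q_in−Q_out)) = 72.95 × (24.34/74.0222)^(1.54229) = 13.1231 mg.
C = m/V = 13.1231/74.0222 = 0.177285 mg/m³.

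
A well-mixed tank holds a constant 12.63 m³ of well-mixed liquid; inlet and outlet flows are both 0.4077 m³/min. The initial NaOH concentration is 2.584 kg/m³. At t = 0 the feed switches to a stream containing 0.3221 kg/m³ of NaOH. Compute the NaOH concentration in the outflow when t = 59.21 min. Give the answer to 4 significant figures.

Mass balance on the solute (V constant): V dC/dt = Q(C_in − C).
Time constant τ = V/Q = 12.63/0.4077 = 30.9787 min.
C approaches C_in exponentially: C(t) = C_in + (C₀ − C_in) e^(−t/τ).
C(59.21) = 0.3221 + (2.584 − 0.3221)·e^(−59.21/30.9787) = 0.3221 + (2.26190)·0.147886 = 0.656603 kg/m³.

0.6566 kg/m³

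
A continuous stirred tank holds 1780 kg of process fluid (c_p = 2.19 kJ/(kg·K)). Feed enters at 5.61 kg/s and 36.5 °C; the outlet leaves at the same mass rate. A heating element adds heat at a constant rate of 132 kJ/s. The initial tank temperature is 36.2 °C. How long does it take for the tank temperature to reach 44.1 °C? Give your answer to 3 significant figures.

Heat balance on the well-mixed liquid: M c_p dT/dt = ṁ c_p (T_in − T) + 132.
τ = M/ṁ = 317.29 s; T_ss = T_in + Q̇/(ṁ c_p) = 47.244 °C.
T(t) = T_ss + (T₀ − T_ss) e^(−t/τ). Set T = 44.1:
e^(−t/τ) = (44.1 − 47.244)/(36.2 − 47.244) = 0.28468
t = −317.29 · ln(0.28468) = 398.64 s.

399 s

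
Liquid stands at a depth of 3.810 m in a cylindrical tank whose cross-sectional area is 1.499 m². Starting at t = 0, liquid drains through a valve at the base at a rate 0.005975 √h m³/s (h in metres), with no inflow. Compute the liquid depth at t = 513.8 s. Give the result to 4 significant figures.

0.8610 m

A dh/dt = −Q_out = −0.005975 √h.
∫ h^(−1/2) dh = −(0.005975/A) ∫ dt, giving 2√h = 2√h₀ − (0.005975/A) t.
√h = √3.810 − 0.005975·513.8/(2·1.499) = 1.95192 − 1.02400 = 0.927921.
h = 0.927921² = 0.861038 m.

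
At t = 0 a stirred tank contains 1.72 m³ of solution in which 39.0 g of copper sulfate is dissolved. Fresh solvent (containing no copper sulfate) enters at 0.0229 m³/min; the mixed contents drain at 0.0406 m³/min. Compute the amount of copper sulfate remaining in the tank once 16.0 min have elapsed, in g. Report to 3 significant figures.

25.8 g

Let m(t) be the amount of copper sulfate. Volume: V(t) = V₀ + (Q_in − Q_out) t = 1.72 − 0.017700 t; V(16.0) = 1.4368 m³.
Species balance (pure solvent in): dm/dt = −Q_out · m/V(t).
dm/m = −Q_out dt/(V₀ − 0.017700 t); integrating gives ln(m/m₀) = −(Q_out/(Q_in−Q_out)) ln(V/V₀).
m = m₀ (V₀/V)^(Q_out/(Q_in−Q_out)) = 39.0 × (1.72/1.4368)^(-2.2938) = 25.813 g.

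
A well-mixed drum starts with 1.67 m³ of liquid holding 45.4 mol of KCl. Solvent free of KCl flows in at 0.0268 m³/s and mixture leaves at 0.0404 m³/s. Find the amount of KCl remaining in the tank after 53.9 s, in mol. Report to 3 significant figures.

8.16 mol

Total volume: dV/dt = Q_in − Q_out = -0.013600 m³/s, so V(t) = 1.67 − 0.013600 t and V(53.9) = 0.93696 m³.
No KCl enters, so dm/dt = −Q_out · (m/V).
dm/m = −Q_out dt/(V₀ − 0.013600 t); integrating gives ln(m/m₀) = −(Q_out/(Q_in−Q_out)) ln(V/V₀).
m = m₀ (V₀/V)^(Q_out/(Q_in−Q_out)) = 45.4 × (1.67/0.93696)^(-2.9706) = 8.1555 mol.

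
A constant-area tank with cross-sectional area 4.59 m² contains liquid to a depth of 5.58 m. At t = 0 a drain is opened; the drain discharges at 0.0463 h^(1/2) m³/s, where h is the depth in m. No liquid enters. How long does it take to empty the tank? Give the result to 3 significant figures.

468 s

Unsteady balance on liquid volume: A dh/dt = −0.0463 √h.
∫ h^(−1/2) dh = −(0.0463/A) ∫ dt, giving 2√h = 2√h₀ − (0.0463/A) t.
Tank is empty when √h = 0: t_empty = 2A√h₀/0.0463.
t_empty = 2·4.59·√5.58/0.0463 = 9.1800·2.3622/0.0463 = 468.36 s.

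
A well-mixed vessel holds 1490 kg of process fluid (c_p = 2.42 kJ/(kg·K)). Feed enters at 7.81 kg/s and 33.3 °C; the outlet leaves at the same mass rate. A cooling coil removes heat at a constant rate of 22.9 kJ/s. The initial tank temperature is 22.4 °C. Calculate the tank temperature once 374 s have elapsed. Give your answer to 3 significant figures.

30.7 °C

First-law balance (no shaft work): M c_p dT/dt = ṁ c_p (T_in − T) − 22.9.
Rearrange: dT/dt = (T_ss − T)/τ with τ = M/ṁ = 190.78 s and T_ss = T_in − Q̇/(ṁ c_p) = 32.088 °C.
Integrating: T(t) = T_ss + (T₀ − T_ss) e^(−t/τ).
T(374) = 32.088 + (-9.6884)·e^(−374/190.78) = 32.088 + (-9.6884)·0.14081 = 30.724 °C.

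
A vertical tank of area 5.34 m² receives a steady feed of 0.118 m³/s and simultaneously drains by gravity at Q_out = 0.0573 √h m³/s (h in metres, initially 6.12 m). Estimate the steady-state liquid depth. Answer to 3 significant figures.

4.24 m

A dh/dt = Q_in − 0.0573 √h. Steady state requires inflow = outflow:
Q_in = 0.0573 √h_ss ⇒ √h_ss = 0.118/0.0573 = 2.0593.
h_ss = 2.0593² = 4.2409 m. (Since h₀ = 6.12 m > h_ss, the level will fall toward this value.)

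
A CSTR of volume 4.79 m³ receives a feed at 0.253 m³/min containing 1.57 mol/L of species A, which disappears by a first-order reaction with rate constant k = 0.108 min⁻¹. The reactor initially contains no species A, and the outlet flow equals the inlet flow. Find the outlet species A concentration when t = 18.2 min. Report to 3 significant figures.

0.488 mol/L

Species balance: V dC/dt = Q C_in − Q C − k V C.
dC/dt = (Q/V) C_in − (Q/V + k) C; effective rate a = Q/V + k = 0.052818 + 0.108 = 0.16082 min⁻¹.
C_ss = Q C_in/(Q + kV) = 0.51564 mol/L; C(t) = C_ss + (C₀ − C_ss) e^(−a t).
C(18.2) = 0.51564 + (-0.51564)·e^(−0.16082·18.2) = 0.51564 + (-0.51564)·0.053563 = 0.48802 mol/L.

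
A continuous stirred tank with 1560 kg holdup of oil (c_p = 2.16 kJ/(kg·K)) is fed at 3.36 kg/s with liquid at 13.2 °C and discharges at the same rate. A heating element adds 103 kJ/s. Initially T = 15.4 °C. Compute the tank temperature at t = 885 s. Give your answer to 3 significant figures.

25.6 °C

Unsteady energy balance on the tank contents: M c_p dT/dt = ṁ c_p (T_in − T) + 103.
τ = M/ṁ = 464.29 s; T_ss = T_in + Q̇/(ṁ c_p) = 13.2 + 103/(3.36·2.16) = 27.392 °C.
Solution: T(t) = T_ss + (T₀ − T_ss) e^(−t/τ).
T(885) = 27.392 + (-11.992)·e^(−885/464.29) = 27.392 + (-11.992)·0.14865 = 25.609 °C.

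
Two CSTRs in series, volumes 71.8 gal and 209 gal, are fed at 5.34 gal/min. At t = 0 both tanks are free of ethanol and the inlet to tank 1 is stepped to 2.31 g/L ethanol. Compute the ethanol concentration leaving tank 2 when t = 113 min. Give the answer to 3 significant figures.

2.11 g/L

Time constants: τᵢ = Vᵢ/Q for each well-mixed tank.
τ₁ = 71.8/5.34 = 13.446 min; τ₂ = 209/5.34 = 39.139 min.
Tank 1: C₁ = C_in(1 − e^(−t/τ₁)). Tank 2 (τ₁ ≠ τ₂): C₂ = C_in[1 − (τ₁ e^(−t/τ₁) − τ₂ e^(−t/τ₂))/(τ₁ − τ₂)].
At t = 113: e^(−t/τ₁) = 0.00022393, e^(−t/τ₂) = 0.055733.
C₂ = 2.31·[1 − (13.446·0.00022393 − 39.139·0.055733)/(-25.693)] = 2.31·0.91522 = 2.1142 g/L.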